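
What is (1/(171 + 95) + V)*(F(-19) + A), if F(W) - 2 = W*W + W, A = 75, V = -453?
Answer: -50488243/266 ≈ -1.8981e+5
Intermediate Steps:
F(W) = 2 + W + W² (F(W) = 2 + (W*W + W) = 2 + (W² + W) = 2 + (W + W²) = 2 + W + W²)
(1/(171 + 95) + V)*(F(-19) + A) = (1/(171 + 95) - 453)*((2 - 19 + (-19)²) + 75) = (1/266 - 453)*((2 - 19 + 361) + 75) = (1/266 - 453)*(344 + 75) = -120497/266*419 = -50488243/266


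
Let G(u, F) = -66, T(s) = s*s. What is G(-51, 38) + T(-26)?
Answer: 610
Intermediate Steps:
T(s) = s²
G(-51, 38) + T(-26) = -66 + (-26)² = -66 + 676 = 610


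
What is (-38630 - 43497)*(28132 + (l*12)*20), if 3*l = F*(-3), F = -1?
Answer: -2330107244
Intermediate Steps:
l = 1 (l = (-1*(-3))/3 = (⅓)*3 = 1)
(-38630 - 43497)*(28132 + (l*12)*20) = (-38630 - 43497)*(28132 + (1*12)*20) = -82127*(28132 + 12*20) = -82127*(28132 + 240) = -82127*28372 = -2330107244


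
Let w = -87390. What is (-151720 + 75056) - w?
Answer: 10726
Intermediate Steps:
(-151720 + 75056) - w = (-151720 + 75056) - 1*(-87390) = -76664 + 87390 = 10726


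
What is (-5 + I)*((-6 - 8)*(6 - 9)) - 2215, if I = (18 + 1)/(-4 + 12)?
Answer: -9301/4 ≈ -2325.3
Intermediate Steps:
I = 19/8 ≈ 2.3750
(-5 + I)*((-6 - 8)*(6 - 9)) - 2215 = (-5 + 19/8)*((-6 - 8)*(6 - 9)) - 2215 = -(-147)*(-3)/4 - 2215 = -21/8*42 - 2215 = -441/4 - 2215 = -9301/4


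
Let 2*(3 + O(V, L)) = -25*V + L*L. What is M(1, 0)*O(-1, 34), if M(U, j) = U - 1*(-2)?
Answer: 3525/2 ≈ 1762.5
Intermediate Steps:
M(U, j) = 2 + U (M(U, j) = U + 2 = 2 + U)
O(V, L) = -3 + L²/2 - 25*V/2 (O(V, L) = -3 + (-25*V + L*L)/2 = -3 + (-25*V + L²)/2 = -3 + (L² - 25*V)/2 = -3 + (L²/2 - 25*V/2) = -3 + L²/2 - 25*V/2)
M(1, 0)*O(-1, 34) = (2 + 1)*(-3 + (½)*34² - 25/2*(-1)) = 3*(-3 + (½)*1156 + 25/2) = 3*(-3 + 578 + 25/2) = 3*(1175/2) = 3525/2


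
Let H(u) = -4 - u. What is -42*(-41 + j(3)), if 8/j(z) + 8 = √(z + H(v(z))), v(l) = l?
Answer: 29946/17 + 168*I/17 ≈ 1761.5 + 9.8824*I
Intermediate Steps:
j(z) = 2*(-8 - 2*I)/17 (j(z) = 8/(-8 + √(z + (-4 - z))) = 8/(-8 + √(-4)) = 8/(-8 + 2*I) = 8*((-8 - 2*I)/68) = 2*(-8 - 2*I)/17)
-42*(-41 + j(3)) = -42*(-41 + (-16/17 - 4*I/17)) = -42*(-713/17 - 4*I/17) = 29946/17 + 168*I/17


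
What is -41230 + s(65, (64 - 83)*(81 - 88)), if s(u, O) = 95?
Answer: -41135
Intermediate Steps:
-41230 + s(65, (64 - 83)*(81 - 88)) = -41230 + 95 = -41135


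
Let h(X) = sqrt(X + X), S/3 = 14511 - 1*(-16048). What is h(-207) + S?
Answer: 91677 + 3*I*sqrt(46) ≈ 91677.0 + 20.347*I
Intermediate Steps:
S = 91677 (S = 3*(14511 - 1*(-16048)) = 3*(14511 + 16048) = 3*30559 = 91677)
h(X) = sqrt(2)*sqrt(X) (h(X) = sqrt(2*X) = sqrt(2)*sqrt(X))
h(-207) + S = sqrt(2)*sqrt(-207) + 91677 = sqrt(2)*(3*I*sqrt(23)) + 91677 = 3*I*sqrt(46) + 91677 = 91677 + 3*I*sqrt(46)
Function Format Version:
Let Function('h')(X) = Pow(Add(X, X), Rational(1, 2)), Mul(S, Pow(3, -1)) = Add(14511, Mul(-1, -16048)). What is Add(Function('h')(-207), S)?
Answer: Add(91677, Mul(3, I, Pow(46, Rational(1, 2)))) ≈ Add(91677., Mul(20.347, I))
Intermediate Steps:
S = 91677 (S = Mul(3, Add(14511, Mul(-1, -16048))) = Mul(3, Add(14511, 16048)) = Mul(3, 30559) = 91677)
Function('h')(X) = Mul(Pow(2, Rational(1, 2)), Pow(X, Rational(1, 2))) (Function('h')(X) = Pow(Mul(2, X), Rational(1, 2)) = Mul(Pow(2, Rational(1, 2)), Pow(X, Rational(1, 2))))
Add(Function('h')(-207), S) = Add(Mul(Pow(2, Rational(1, 2)), Pow(-207, Rational(1, 2))), 91677) = Add(Mul(Pow(2, Rational(1, 2)), Mul(3, I, Pow(23, Rational(1, 2)))), 91677) = Add(Mul(3, I, Pow(46, Rational(1, 2))), 91677) = Add(91677, Mul(3, I, Pow(46, Rational(1, 2))))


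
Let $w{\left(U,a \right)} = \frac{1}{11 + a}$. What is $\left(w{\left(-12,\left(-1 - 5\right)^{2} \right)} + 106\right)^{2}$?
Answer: $\frac{24830289}{2209} \approx 11241.0$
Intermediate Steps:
$\left(w{\left(-12,\left(-1 - 5\right)^{2} \right)} + 106\right)^{2} = \left(\frac{1}{11 + \left(-1 - 5\right)^{2}} + 106\right)^{2} = \left(\frac{1}{11 + \left(-6\right)^{2}} + 106\right)^{2} = \left(\frac{1}{11 + 36} + 106\right)^{2} = \left(\frac{1}{47} + 106\right)^{2} = \left(\frac{4983}{47}\right)^{2} = \frac{24830289}{2209}$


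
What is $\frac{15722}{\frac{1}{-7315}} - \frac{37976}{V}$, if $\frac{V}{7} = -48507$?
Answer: $- \frac{39050318262094}{339549} \approx -1.1501 \cdot 10^{8}$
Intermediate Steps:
$V = -339549$ ($V = 7 \left(-48507\right) = -339549$)
$\frac{15722}{\frac{1}{-7315}} - \frac{37976}{V} = \frac{15722}{\frac{1}{-7315}} - \frac{37976}{-339549} = \frac{15722}{- \frac{1}{7315}} - - \frac{37976}{339549} = 15722 \left(-7315\right) + \frac{37976}{339549} = -115006430 + \frac{37976}{339549} = - \frac{39050318262094}{339549}$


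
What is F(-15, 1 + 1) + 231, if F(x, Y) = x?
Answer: 216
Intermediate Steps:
F(-15, 1 + 1) + 231 = -15 + 231 = 216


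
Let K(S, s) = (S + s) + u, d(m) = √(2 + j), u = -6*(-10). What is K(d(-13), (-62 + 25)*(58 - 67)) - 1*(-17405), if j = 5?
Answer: 17798 + √7 ≈ 17801.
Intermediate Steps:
u = 60
d(m) = √7 (d(m) = √(2 + 5) = √7)
K(S, s) = 60 + S + s (K(S, s) = (S + s) + 60 = 60 + S + s)
K(d(-13), (-62 + 25)*(58 - 67)) - 1*(-17405) = (60 + √7 + (-62 + 25)*(58 - 67)) - 1*(-17405) = (60 + √7 - 37*(-9)) + 17405 = (60 + √7 + 333) + 17405 = (393 + √7) + 17405 = 17798 + √7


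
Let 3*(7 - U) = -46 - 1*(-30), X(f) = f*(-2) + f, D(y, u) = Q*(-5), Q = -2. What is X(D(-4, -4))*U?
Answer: -370/3 ≈ -123.33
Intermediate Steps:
D(y, u) = 10 (D(y, u) = -2*(-5) = 10)
X(f) = -f (X(f) = -2*f + f = -f)
U = 37/3 (U = 7 - (-46 - 1*(-30))/3 = 7 - (-46 + 30)/3 = 7 - ⅓*(-16) = 7 + 16/3 = 37/3 ≈ 12.333)
X(D(-4, -4))*U = -1*10*(37/3) = -10*37/3 = -370/3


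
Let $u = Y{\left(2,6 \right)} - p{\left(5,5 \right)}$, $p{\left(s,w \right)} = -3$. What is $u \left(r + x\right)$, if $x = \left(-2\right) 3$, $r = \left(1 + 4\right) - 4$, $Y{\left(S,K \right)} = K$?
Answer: $-45$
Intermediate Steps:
$r = 1$ ($r = 5 - 4 = 1$)
$u = 9$ ($u = 6 - -3 = 6 + 3 = 9$)
$x = -6$
$u \left(r + x\right) = 9 \left(1 - 6\right) = 9 \left(-5\right) = -45$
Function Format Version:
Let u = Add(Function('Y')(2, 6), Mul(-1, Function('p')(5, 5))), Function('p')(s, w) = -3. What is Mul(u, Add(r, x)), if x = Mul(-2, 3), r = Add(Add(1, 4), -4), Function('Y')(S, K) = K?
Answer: -45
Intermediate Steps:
r = 1 (r = Add(5, -4) = 1)
u = 9 (u = Add(6, Mul(-1, -3)) = Add(6, 3) = 9)
x = -6
Mul(u, Add(r, x)) = Mul(9, Add(1, -6)) = Mul(9, -5) = -45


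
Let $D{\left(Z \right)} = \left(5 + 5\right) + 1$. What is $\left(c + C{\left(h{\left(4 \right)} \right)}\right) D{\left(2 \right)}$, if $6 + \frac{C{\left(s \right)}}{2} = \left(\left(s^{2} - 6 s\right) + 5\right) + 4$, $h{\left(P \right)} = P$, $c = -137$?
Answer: $-1617$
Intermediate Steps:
$D{\left(Z \right)} = 11$ ($D{\left(Z \right)} = 10 + 1 = 11$)
$C{\left(s \right)} = 6 - 12 s + 2 s^{2}$ ($C{\left(s \right)} = -12 + 2 \left(\left(\left(s^{2} - 6 s\right) + 5\right) + 4\right) = -12 + 2 \left(\left(5 + s^{2} - 6 s\right) + 4\right) = -12 + 2 \left(9 + s^{2} - 6 s\right) = -12 + \left(18 - 12 s + 2 s^{2}\right) = 6 - 12 s + 2 s^{2}$)
$\left(c + C{\left(h{\left(4 \right)} \right)}\right) D{\left(2 \right)} = \left(-137 + \left(6 - 48 + 2 \cdot 4^{2}\right)\right) 11 = \left(-137 + \left(6 - 48 + 2 \cdot 16\right)\right) 11 = \left(-137 + \left(6 - 48 + 32\right)\right) 11 = \left(-137 - 10\right) 11 = \left(-147\right) 11 = -1617$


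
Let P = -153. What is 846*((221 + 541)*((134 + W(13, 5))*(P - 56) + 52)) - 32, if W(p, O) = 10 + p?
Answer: -21119444204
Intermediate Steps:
846*((221 + 541)*((134 + W(13, 5))*(P - 56) + 52)) - 32 = 846*((221 + 541)*((134 + (10 + 13))*(-153 - 56) + 52)) - 32 = 846*(762*((134 + 23)*(-209) + 52)) - 32 = 846*(762*(157*(-209) + 52)) - 32 = 846*(762*(-32813 + 52)) - 32 = 846*(762*(-32761)) - 32 = 846*(-24963882) - 32 = -21119444172 - 32 = -21119444204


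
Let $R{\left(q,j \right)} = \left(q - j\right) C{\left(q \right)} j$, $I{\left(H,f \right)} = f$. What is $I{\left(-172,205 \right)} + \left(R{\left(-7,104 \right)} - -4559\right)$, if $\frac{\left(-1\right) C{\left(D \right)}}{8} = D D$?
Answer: $4530012$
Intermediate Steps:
$C{\left(D \right)} = - 8 D^{2}$ ($C{\left(D \right)} = - 8 D D = - 8 D^{2}$)
$R{\left(q,j \right)} = - 8 j q^{2} \left(q - j\right)$ ($R{\left(q,j \right)} = \left(q - j\right) \left(- 8 q^{2}\right) j = - 8 q^{2} \left(q - j\right) j = - 8 j q^{2} \left(q - j\right)$)
$I{\left(-172,205 \right)} + \left(R{\left(-7,104 \right)} - -4559\right) = 205 - \left(-4559 - 832 \left(-7\right)^{2} \left(104 - -7\right)\right) = 205 + \left(8 \cdot 104 \cdot 49 \left(104 + 7\right) + 4559\right) = 205 + \left(8 \cdot 104 \cdot 49 \cdot 111 + 4559\right) = 205 + \left(4525248 + 4559\right) = 205 + 4529807 = 4530012$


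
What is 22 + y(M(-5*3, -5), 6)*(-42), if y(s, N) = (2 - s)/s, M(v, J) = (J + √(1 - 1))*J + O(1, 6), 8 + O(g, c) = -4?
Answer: 748/13 ≈ 57.538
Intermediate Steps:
O(g, c) = -12 (O(g, c) = -8 - 4 = -12)
M(v, J) = -12 + J² (M(v, J) = (J + √(1 - 1))*J - 12 = (J + √0)*J - 12 = (J + 0)*J - 12 = J*J - 12 = J² - 12 = -12 + J²)
y(s, N) = (2 - s)/s
22 + y(M(-5*3, -5), 6)*(-42) = 22 + ((2 - (-12 + (-5)²))/(-12 + (-5)²))*(-42) = 22 + ((2 - (-12 + 25))/(-12 + 25))*(-42) = 22 + ((2 - 1*13)/13)*(-42) = 22 + ((2 - 13)/13)*(-42) = 22 + ((1/13)*(-11))*(-42) = 22 - 11/13*(-42) = 22 + 462/13 = 748/13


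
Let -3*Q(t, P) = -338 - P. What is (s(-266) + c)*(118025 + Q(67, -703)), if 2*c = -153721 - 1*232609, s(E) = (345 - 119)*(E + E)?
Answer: -110851652870/3 ≈ -3.6951e+10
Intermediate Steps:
s(E) = 452*E (s(E) = 226*(2*E) = 452*E)
Q(t, P) = 338/3 + P/3 (Q(t, P) = -(-338 - P)/3 = 338/3 + P/3)
c = -193165 (c = (-153721 - 1*232609)/2 = (-153721 - 232609)/2 = (1/2)*(-386330) = -193165)
(s(-266) + c)*(118025 + Q(67, -703)) = (452*(-266) - 193165)*(118025 + (338/3 + (1/3)*(-703))) = (-120232 - 193165)*(118025 + (338/3 - 703/3)) = -313397*(118025 - 365/3) = -313397*353710/3 = -110851652870/3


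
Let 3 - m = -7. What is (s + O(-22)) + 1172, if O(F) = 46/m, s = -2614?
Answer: -7187/5 ≈ -1437.4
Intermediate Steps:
m = 10 (m = 3 - 1*(-7) = 3 + 7 = 10)
O(F) = 23/5 (O(F) = 46/10 = 46*(⅒) = 23/5)
(s + O(-22)) + 1172 = (-2614 + 23/5) + 1172 = -13047/5 + 1172 = -7187/5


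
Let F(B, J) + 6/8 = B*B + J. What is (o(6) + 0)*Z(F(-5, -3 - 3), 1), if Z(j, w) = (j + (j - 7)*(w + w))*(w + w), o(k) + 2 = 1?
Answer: -163/2 ≈ -81.500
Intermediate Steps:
F(B, J) = -¾ + J + B² (F(B, J) = -¾ + (B*B + J) = -¾ + (B² + J) = -¾ + (J + B²) = -¾ + J + B²)
o(k) = -1 (o(k) = -2 + 1 = -1)
Z(j, w) = 2*w*(j + 2*w*(-7 + j)) (Z(j, w) = (j + (-7 + j)*(2*w))*(2*w) = (j + 2*w*(-7 + j))*(2*w) = 2*w*(j + 2*w*(-7 + j)))
(o(6) + 0)*Z(F(-5, -3 - 3), 1) = (-1 + 0)*(2*1*((-¾ + (-3 - 3) + (-5)²) - 14*1 + 2*(-¾ + (-3 - 3) + (-5)²)*1)) = -2*((-¾ - 6 + 25) - 14 + 2*(-¾ - 6 + 25)*1) = -2*(73/4 - 14 + 2*(73/4)*1) = -2*(73/4 - 14 + 73/2) = -2*163/4 = -1*163/2 = -163/2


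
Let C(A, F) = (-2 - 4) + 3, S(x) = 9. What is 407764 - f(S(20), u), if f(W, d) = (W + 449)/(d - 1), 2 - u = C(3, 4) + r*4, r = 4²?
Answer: 12233149/30 ≈ 4.0777e+5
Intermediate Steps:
r = 16
C(A, F) = -3 (C(A, F) = -6 + 3 = -3)
u = -59 (u = 2 - (-3 + 16*4) = 2 - (-3 + 64) = 2 - 1*61 = 2 - 61 = -59)
f(W, d) = (449 + W)/(-1 + d)
407764 - f(S(20), u) = 407764 - (449 + 9)/(-1 - 59) = 407764 - 458/(-60) = 407764 - (-1)*458/60 = 407764 - 1*(-229/30) = 407764 + 229/30 = 12233149/30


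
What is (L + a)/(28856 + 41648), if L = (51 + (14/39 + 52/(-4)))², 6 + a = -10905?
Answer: -14357615/107236584 ≈ -0.13389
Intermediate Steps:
a = -10911 (a = -6 - 10905 = -10911)
L = 2238016/1521 (L = (51 + (14*(1/39) + 52*(-¼)))² = (51 + (14/39 - 13))² = (51 - 493/39)² = (1496/39)² = 2238016/1521 ≈ 1471.4)
(L + a)/(28856 + 41648) = (2238016/1521 - 10911)/(28856 + 41648) = -14357615/1521/70504 = -14357615/1521*1/70504 = -14357615/107236584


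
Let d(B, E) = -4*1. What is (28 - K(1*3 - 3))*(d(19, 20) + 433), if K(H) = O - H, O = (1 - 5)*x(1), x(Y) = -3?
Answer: 6864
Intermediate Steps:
d(B, E) = -4
O = 12 (O = (1 - 5)*(-3) = -4*(-3) = 12)
K(H) = 12 - H
(28 - K(1*3 - 3))*(d(19, 20) + 433) = (28 - (12 - (1*3 - 3)))*(-4 + 433) = (28 - (12 - (3 - 3)))*429 = (28 - (12 - 1*0))*429 = (28 - (12 + 0))*429 = (28 - 1*12)*429 = (28 - 12)*429 = 16*429 = 6864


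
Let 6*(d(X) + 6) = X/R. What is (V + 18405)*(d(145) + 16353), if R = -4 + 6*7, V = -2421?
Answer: 4964711652/19 ≈ 2.6130e+8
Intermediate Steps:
R = 38 (R = -4 + 42 = 38)
d(X) = -6 + X/228 (d(X) = -6 + (X/38)/6 = -6 + X/228)
(V + 18405)*(d(145) + 16353) = (-2421 + 18405)*((-6 + (1/228)*145) + 16353) = 15984*((-6 + 145/228) + 16353) = 15984*(-1223/228 + 16353) = 15984*(3727261/228) = 4964711652/19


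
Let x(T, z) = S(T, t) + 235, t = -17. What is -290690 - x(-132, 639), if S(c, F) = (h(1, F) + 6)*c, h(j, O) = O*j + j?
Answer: -292245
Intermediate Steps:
h(j, O) = j + O*j
S(c, F) = c*(7 + F) (S(c, F) = (1*(1 + F) + 6)*c = ((1 + F) + 6)*c = (7 + F)*c = c*(7 + F))
x(T, z) = 235 - 10*T (x(T, z) = T*(7 - 17) + 235 = T*(-10) + 235 = -10*T + 235 = 235 - 10*T)
-290690 - x(-132, 639) = -290690 - (235 - 10*(-132)) = -290690 - (235 + 1320) = -290690 - 1*1555 = -290690 - 1555 = -292245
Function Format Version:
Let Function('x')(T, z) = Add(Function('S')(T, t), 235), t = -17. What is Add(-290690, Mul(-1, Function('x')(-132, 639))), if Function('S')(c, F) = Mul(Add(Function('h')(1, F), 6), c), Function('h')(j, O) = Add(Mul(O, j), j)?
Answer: -292245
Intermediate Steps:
Function('h')(j, O) = Add(j, Mul(O, j))
Function('S')(c, F) = Mul(c, Add(7, F)) (Function('S')(c, F) = Mul(Add(Mul(1, Add(1, F)), 6), c) = Mul(Add(Add(1, F), 6), c) = Mul(Add(7, F), c) = Mul(c, Add(7, F)))
Function('x')(T, z) = Add(235, Mul(-10, T)) (Function('x')(T, z) = Add(Mul(T, Add(7, -17)), 235) = Add(Mul(T, -10), 235) = Add(Mul(-10, T), 235) = Add(235, Mul(-10, T)))
Add(-290690, Mul(-1, Function('x')(-132, 639))) = Add(-290690, Mul(-1, Add(235, Mul(-10, -132)))) = Add(-290690, Mul(-1, Add(235, 1320))) = Add(-290690, Mul(-1, 1555)) = Add(-290690, -1555) = -292245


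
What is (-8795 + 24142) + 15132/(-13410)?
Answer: 34298023/2235 ≈ 15346.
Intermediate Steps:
(-8795 + 24142) + 15132/(-13410) = 15347 + 15132*(-1/13410) = 15347 - 2522/2235 = 34298023/2235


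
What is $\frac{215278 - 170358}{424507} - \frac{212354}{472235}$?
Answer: $- \frac{68932963278}{200467063145} \approx -0.34386$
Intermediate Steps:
$\frac{215278 - 170358}{424507} - \frac{212354}{472235} = 44920 \cdot \frac{1}{424507} - \frac{212354}{472235} = \frac{44920}{424507} - \frac{212354}{472235} = - \frac{68932963278}{200467063145}$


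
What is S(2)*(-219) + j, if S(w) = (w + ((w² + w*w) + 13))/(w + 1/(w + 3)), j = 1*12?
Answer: -25053/11 ≈ -2277.5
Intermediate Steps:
j = 12
S(w) = (13 + w + 2*w²)/(w + 1/(3 + w)) (S(w) = (w + ((w² + w²) + 13))/(w + 1/(3 + w)) = (w + (2*w² + 13))/(w + 1/(3 + w)) = (w + (13 + 2*w²))/(w + 1/(3 + w)) = (13 + w + 2*w²)/(w + 1/(3 + w)))
S(2)*(-219) + j = ((39 + 2*2³ + 7*2² + 16*2)/(1 + 2² + 3*2))*(-219) + 12 = ((39 + 2*8 + 7*4 + 32)/(1 + 4 + 6))*(-219) + 12 = ((39 + 16 + 28 + 32)/11)*(-219) + 12 = ((1/11)*115)*(-219) + 12 = (115/11)*(-219) + 12 = -25185/11 + 12 = -25053/11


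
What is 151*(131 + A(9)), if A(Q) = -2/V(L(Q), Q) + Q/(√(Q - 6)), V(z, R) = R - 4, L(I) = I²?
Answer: 98603/5 + 453*√3 ≈ 20505.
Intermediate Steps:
V(z, R) = -4 + R
A(Q) = -2/(-4 + Q) + Q/√(-6 + Q) (A(Q) = -2/(-4 + Q) + Q/(√(Q - 6)) = -2/(-4 + Q) + Q/(√(-6 + Q)) = -2/(-4 + Q) + Q/√(-6 + Q))
151*(131 + A(9)) = 151*(131 + (-2/(-4 + 9) + 9/√(-6 + 9))) = 151*(131 + (-2/5 + 9/√3)) = 151*(131 + (-2*⅕ + 9*(√3/3))) = 151*(131 + (-⅖ + 3*√3)) = 151*(653/5 + 3*√3) = 98603/5 + 453*√3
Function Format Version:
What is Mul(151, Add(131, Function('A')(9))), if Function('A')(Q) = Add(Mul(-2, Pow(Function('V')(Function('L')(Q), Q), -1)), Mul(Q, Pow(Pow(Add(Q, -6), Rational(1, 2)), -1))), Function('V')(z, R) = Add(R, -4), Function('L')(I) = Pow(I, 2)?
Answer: Add(Rational(98603, 5), Mul(453, Pow(3, Rational(1, 2)))) ≈ 20505.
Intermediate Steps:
Function('V')(z, R) = Add(-4, R)
Function('A')(Q) = Add(Mul(-2, Pow(Add(-4, Q), -1)), Mul(Q, Pow(Add(-6, Q), Rational(-1, 2)))) (Function('A')(Q) = Add(Mul(-2, Pow(Add(-4, Q), -1)), Mul(Q, Pow(Pow(Add(Q, -6), Rational(1, 2)), -1))) = Add(Mul(-2, Pow(Add(-4, Q), -1)), Mul(Q, Pow(Pow(Add(-6, Q), Rational(1, 2)), -1))) = Add(Mul(-2, Pow(Add(-4, Q), -1)), Mul(Q, Pow(Add(-6, Q), Rational(-1, 2)))))
Mul(151, Add(131, Function('A')(9))) = Mul(151, Add(131, Add(Mul(-2, Pow(Add(-4, 9), -1)), Mul(9, Pow(Add(-6, 9), Rational(-1, 2)))))) = Mul(151, Add(131, Add(Mul(-2, Pow(5, -1)), Mul(9, Pow(3, Rational(-1, 2)))))) = Mul(151, Add(131, Add(Mul(-2, Rational(1, 5)), Mul(9, Mul(Rational(1, 3), Pow(3, Rational(1, 2))))))) = Mul(151, Add(131, Add(Rational(-2, 5), Mul(3, Pow(3, Rational(1, 2)))))) = Mul(151, Add(Rational(653, 5), Mul(3, Pow(3, Rational(1, 2))))) = Add(Rational(98603, 5), Mul(453, Pow(3, Rational(1, 2))))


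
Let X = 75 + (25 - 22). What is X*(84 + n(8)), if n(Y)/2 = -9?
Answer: 5148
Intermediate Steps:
X = 78 (X = 75 + 3 = 78)
n(Y) = -18 (n(Y) = 2*(-9) = -18)
X*(84 + n(8)) = 78*(84 - 18) = 78*66 = 5148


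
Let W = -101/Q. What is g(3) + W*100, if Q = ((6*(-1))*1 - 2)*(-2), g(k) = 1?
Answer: -2521/4 ≈ -630.25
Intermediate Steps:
Q = 16 (Q = (-6*1 - 2)*(-2) = (-6 - 2)*(-2) = -8*(-2) = 16)
W = -101/16 ≈ -6.3125
g(3) + W*100 = 1 - 101/16*100 = 1 - 2525/4 = -2521/4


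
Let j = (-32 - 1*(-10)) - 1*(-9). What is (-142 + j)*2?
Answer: -310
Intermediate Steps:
j = -13 (j = (-32 + 10) + 9 = -22 + 9 = -13)
(-142 + j)*2 = (-142 - 13)*2 = -155*2 = -310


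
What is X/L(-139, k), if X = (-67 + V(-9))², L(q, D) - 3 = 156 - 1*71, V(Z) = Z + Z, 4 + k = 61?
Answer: 7225/88 ≈ 82.102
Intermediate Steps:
k = 57 (k = -4 + 61 = 57)
V(Z) = 2*Z
L(q, D) = 88 (L(q, D) = 3 + (156 - 1*71) = 3 + (156 - 71) = 3 + 85 = 88)
X = 7225 (X = (-67 + 2*(-9))² = (-67 - 18)² = (-85)² = 7225)
X/L(-139, k) = 7225/88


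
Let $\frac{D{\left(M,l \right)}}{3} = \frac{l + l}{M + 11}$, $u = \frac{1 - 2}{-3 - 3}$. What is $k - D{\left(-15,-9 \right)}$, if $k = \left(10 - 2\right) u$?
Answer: $- \frac{73}{6} \approx -12.167$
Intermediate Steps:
$u = \frac{1}{6}$ ($u = - \frac{1}{-6} = \left(-1\right) \left(- \frac{1}{6}\right) = \frac{1}{6} \approx 0.16667$)
$D{\left(M,l \right)} = \frac{6 l}{11 + M}$ ($D{\left(M,l \right)} = 3 \frac{l + l}{M + 11} = 3 \frac{2 l}{11 + M} = \frac{6 l}{11 + M}$)
$k = \frac{4}{3}$ ($k = \left(10 - 2\right) \frac{1}{6} = 8 \cdot \frac{1}{6} = \frac{4}{3} \approx 1.3333$)
$k - D{\left(-15,-9 \right)} = \frac{4}{3} - 6 \left(-9\right) \frac{1}{11 - 15} = \frac{4}{3} - 6 \left(-9\right) \frac{1}{-4} = \frac{4}{3} - 6 \left(-9\right) \left(- \frac{1}{4}\right) = \frac{4}{3} - \frac{27}{2} = - \frac{73}{6}$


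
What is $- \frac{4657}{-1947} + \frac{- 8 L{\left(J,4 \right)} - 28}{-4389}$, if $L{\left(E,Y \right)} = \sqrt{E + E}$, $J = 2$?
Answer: $\frac{621977}{258951} \approx 2.4019$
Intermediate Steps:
$L{\left(E,Y \right)} = \sqrt{2} \sqrt{E}$ ($L{\left(E,Y \right)} = \sqrt{2 E} = \sqrt{2} \sqrt{E}$)
$- \frac{4657}{-1947} + \frac{- 8 L{\left(J,4 \right)} - 28}{-4389} = - \frac{4657}{-1947} + \frac{- 8 \sqrt{2} \sqrt{2} - 28}{-4389} = \left(-4657\right) \left(- \frac{1}{1947}\right) + \left(\left(-8\right) 2 - 28\right) \left(- \frac{1}{4389}\right) = \frac{4657}{1947} + \left(-16 - 28\right) \left(- \frac{1}{4389}\right) = \frac{4657}{1947} - - \frac{4}{399} = \frac{4657}{1947} + \frac{4}{399} = \frac{621977}{258951}$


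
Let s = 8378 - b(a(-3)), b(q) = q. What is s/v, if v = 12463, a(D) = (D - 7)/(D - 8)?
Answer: 92148/137093 ≈ 0.67216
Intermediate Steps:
a(D) = (-7 + D)/(-8 + D)
s = 92148/11 (s = 8378 - (-7 - 3)/(-8 - 3) = 8378 - (-10)/(-11) = 8378 - (-1)*(-10)/11 = 8378 - 1*10/11 = 8378 - 10/11 = 92148/11 ≈ 8377.1)
s/v = (92148/11)/12463 = (92148/11)*(1/12463) = 92148/137093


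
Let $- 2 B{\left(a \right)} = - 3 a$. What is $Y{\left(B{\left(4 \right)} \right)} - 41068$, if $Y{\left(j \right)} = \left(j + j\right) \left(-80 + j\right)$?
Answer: $-41956$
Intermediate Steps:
$B{\left(a \right)} = \frac{3 a}{2}$ ($B{\left(a \right)} = - \frac{\left(-3\right) a}{2} = \frac{3 a}{2}$)
$Y{\left(j \right)} = 2 j \left(-80 + j\right)$
$Y{\left(B{\left(4 \right)} \right)} - 41068 = 2 \cdot \frac{3}{2} \cdot 4 \left(-80 + \frac{3}{2} \cdot 4\right) - 41068 = 2 \cdot 6 \left(-80 + 6\right) - 41068 = 2 \cdot 6 \left(-74\right) - 41068 = -888 - 41068 = -41956$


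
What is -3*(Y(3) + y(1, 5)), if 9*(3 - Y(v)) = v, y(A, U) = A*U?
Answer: -23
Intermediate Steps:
Y(v) = 3 - v/9
-3*(Y(3) + y(1, 5)) = -3*((3 - ⅑*3) + 1*5) = -3*((3 - ⅓) + 5) = -3*(8/3 + 5) = -3*23/3 = -23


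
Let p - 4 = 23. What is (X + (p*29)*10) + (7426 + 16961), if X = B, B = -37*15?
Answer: 31662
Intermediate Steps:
p = 27 (p = 4 + 23 = 27)
B = -555
X = -555
(X + (p*29)*10) + (7426 + 16961) = (-555 + (27*29)*10) + (7426 + 16961) = (-555 + 783*10) + 24387 = (-555 + 7830) + 24387 = 7275 + 24387 = 31662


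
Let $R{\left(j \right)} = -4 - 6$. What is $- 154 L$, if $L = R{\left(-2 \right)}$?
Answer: $1540$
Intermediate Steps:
$R{\left(j \right)} = -10$ ($R{\left(j \right)} = -4 - 6 = -10$)
$L = -10$
$- 154 L = \left(-154\right) \left(-10\right) = 1540$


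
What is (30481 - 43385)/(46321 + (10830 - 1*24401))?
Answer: -6452/16375 ≈ -0.39402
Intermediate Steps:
(30481 - 43385)/(46321 + (10830 - 1*24401)) = -12904/(46321 + (10830 - 24401)) = -12904/(46321 - 13571) = -12904/32750 = -12904*1/32750 = -6452/16375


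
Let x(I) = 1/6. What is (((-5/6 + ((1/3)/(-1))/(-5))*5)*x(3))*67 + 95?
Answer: 1879/36 ≈ 52.194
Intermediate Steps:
x(I) = ⅙
(((-5/6 + ((1/3)/(-1))/(-5))*5)*x(3))*67 + 95 = (((-5/6 + ((1/3)/(-1))/(-5))*5)*(⅙))*67 + 95 = (((-5*⅙ + ((1*(⅓))*(-1))*(-⅕))*5)*(⅙))*67 + 95 = (((-⅚ + ((⅓)*(-1))*(-⅕))*5)*(⅙))*67 + 95 = (((-⅚ - ⅓*(-⅕))*5)*(⅙))*67 + 95 = (((-⅚ + 1/15)*5)*(⅙))*67 + 95 = (-23/30*5*(⅙))*67 + 95 = -23/6*⅙*67 + 95 = -23/36*67 + 95 = -1541/36 + 95 = 1879/36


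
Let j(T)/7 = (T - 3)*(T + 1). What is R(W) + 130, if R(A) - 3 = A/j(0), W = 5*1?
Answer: 2788/21 ≈ 132.76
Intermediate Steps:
W = 5
j(T) = 7*(1 + T)*(-3 + T) (j(T) = 7*((T - 3)*(T + 1)) = 7*((-3 + T)*(1 + T)) = 7*((1 + T)*(-3 + T)) = 7*(1 + T)*(-3 + T))
R(A) = 3 - A/21 (R(A) = 3 + A/(-21 - 14*0 + 7*0²) = 3 + A/(-21 + 0 + 7*0) = 3 + A/(-21 + 0 + 0) = 3 + A/(-21) = 3 + A*(-1/21) = 3 - A/21)
R(W) + 130 = (3 - 1/21*5) + 130 = (3 - 5/21) + 130 = 58/21 + 130 = 2788/21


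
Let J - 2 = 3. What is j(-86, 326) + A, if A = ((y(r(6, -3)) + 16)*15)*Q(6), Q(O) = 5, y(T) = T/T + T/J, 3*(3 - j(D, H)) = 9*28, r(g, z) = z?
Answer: 1149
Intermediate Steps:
J = 5 (J = 2 + 3 = 5)
j(D, H) = -81 (j(D, H) = 3 - 3*28 = 3 - ⅓*252 = 3 - 84 = -81)
y(T) = 1 + T/5 (y(T) = T/T + T/5 = 1 + T*(⅕) = 1 + T/5)
A = 1230 (A = (((1 + (⅕)*(-3)) + 16)*15)*5 = (((1 - ⅗) + 16)*15)*5 = ((⅖ + 16)*15)*5 = ((82/5)*15)*5 = 246*5 = 1230)
j(-86, 326) + A = -81 + 1230 = 1149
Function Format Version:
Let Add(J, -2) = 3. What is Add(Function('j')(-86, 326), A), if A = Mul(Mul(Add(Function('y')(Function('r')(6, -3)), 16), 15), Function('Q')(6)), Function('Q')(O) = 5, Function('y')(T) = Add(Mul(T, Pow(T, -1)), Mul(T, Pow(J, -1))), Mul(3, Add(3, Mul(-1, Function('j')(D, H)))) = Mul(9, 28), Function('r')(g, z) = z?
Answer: 1149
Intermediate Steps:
J = 5 (J = Add(2, 3) = 5)
Function('j')(D, H) = -81 (Function('j')(D, H) = Add(3, Mul(Rational(-1, 3), Mul(9, 28))) = Add(3, Mul(Rational(-1, 3), 252)) = Add(3, -84) = -81)
Function('y')(T) = Add(1, Mul(Rational(1, 5), T)) (Function('y')(T) = Add(Mul(T, Pow(T, -1)), Mul(T, Pow(5, -1))) = Add(1, Mul(T, Rational(1, 5))) = Add(1, Mul(Rational(1, 5), T)))
A = 1230 (A = Mul(Mul(Add(Add(1, Mul(Rational(1, 5), -3)), 16), 15), 5) = Mul(Mul(Add(Add(1, Rational(-3, 5)), 16), 15), 5) = Mul(Mul(Add(Rational(2, 5), 16), 15), 5) = Mul(Mul(Rational(82, 5), 15), 5) = Mul(246, 5) = 1230)
Add(Function('j')(-86, 326), A) = Add(-81, 1230) = 1149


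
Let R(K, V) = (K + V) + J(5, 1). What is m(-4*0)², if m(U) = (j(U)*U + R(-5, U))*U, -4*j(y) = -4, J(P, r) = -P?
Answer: 0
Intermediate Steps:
j(y) = 1 (j(y) = -¼*(-4) = 1)
R(K, V) = -5 + K + V (R(K, V) = (K + V) - 1*5 = (K + V) - 5 = -5 + K + V)
m(U) = U*(-10 + 2*U) (m(U) = (1*U + (-5 - 5 + U))*U = (U + (-10 + U))*U = (-10 + 2*U)*U = U*(-10 + 2*U))
m(-4*0)² = (2*(-4*0)*(-5 - 4*0))² = (2*0*(-5 + 0))² = (2*0*(-5))² = 0² = 0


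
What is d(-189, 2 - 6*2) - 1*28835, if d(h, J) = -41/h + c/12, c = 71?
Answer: -21794623/756 ≈ -28829.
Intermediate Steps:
d(h, J) = 71/12 - 41/h (d(h, J) = -41/h + 71/12 = 71/12 - 41/h)
d(-189, 2 - 6*2) - 1*28835 = (71/12 - 41/(-189)) - 1*28835 = (71/12 - 41*(-1/189)) - 28835 = (71/12 + 41/189) - 28835 = 4637/756 - 28835 = -21794623/756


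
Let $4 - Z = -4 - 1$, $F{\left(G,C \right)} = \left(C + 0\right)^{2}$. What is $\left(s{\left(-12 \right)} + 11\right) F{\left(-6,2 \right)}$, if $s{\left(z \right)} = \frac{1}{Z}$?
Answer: $\frac{400}{9} \approx 44.444$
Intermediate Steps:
$F{\left(G,C \right)} = C^{2}$
$Z = 9$ ($Z = 4 - \left(-4 - 1\right) = 4 - -5 = 4 + 5 = 9$)
$s{\left(z \right)} = \frac{1}{9}$
$\left(s{\left(-12 \right)} + 11\right) F{\left(-6,2 \right)} = \left(\frac{1}{9} + 11\right) 2^{2} = \frac{100}{9} \cdot 4 = \frac{400}{9}$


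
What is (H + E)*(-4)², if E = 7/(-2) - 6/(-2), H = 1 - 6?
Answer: -88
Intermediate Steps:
H = -5
E = -½ (E = 7*(-½) - 6*(-½) = -7/2 + 3 = -½ ≈ -0.50000)
(H + E)*(-4)² = (-5 - ½)*(-4)² = -11/2*16 = -88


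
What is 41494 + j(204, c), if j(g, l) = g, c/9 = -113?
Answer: 41698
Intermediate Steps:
c = -1017 (c = 9*(-113) = -1017)
41494 + j(204, c) = 41494 + 204 = 41698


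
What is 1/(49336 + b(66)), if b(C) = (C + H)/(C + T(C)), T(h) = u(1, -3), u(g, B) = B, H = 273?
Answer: 21/1036169 ≈ 2.0267e-5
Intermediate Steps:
T(h) = -3
b(C) = (273 + C)/(-3 + C) (b(C) = (C + 273)/(C - 3) = (273 + C)/(-3 + C))
1/(49336 + b(66)) = 1/(49336 + (273 + 66)/(-3 + 66)) = 1/(49336 + 339/63) = 1/(49336 + (1/63)*339) = 1/(49336 + 113/21) = 1/(1036169/21) = 21/1036169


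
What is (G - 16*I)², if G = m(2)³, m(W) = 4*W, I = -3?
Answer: 313600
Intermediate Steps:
G = 512 (G = (4*2)³ = 8³ = 512)
(G - 16*I)² = (512 - 16*(-3))² = (512 + 48)² = 560² = 313600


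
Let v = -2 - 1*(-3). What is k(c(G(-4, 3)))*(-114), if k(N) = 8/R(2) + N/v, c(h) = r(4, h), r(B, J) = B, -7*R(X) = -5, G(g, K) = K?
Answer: -8664/5 ≈ -1732.8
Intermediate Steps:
v = 1 (v = -2 + 3 = 1)
R(X) = 5/7 (R(X) = -⅐*(-5) = 5/7)
c(h) = 4
k(N) = 56/5 + N (k(N) = 8/(5/7) + N/1 = 8*(7/5) + N*1 = 56/5 + N)
k(c(G(-4, 3)))*(-114) = (56/5 + 4)*(-114) = (76/5)*(-114) = -8664/5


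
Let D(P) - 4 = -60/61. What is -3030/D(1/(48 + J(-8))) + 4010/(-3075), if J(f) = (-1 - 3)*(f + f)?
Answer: -56909009/56580 ≈ -1005.8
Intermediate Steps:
J(f) = -8*f
D(P) = 184/61 (D(P) = 4 - 60/61 = 184/61)
-3030/D(1/(48 + J(-8))) + 4010/(-3075) = -3030/184/61 + 4010/(-3075) = -3030*61/184 + 4010*(-1/3075) = -92415/92 - 802/615 = -56909009/56580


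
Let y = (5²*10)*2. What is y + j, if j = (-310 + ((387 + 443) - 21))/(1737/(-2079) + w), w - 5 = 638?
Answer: 74285269/148340 ≈ 500.78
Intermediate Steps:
w = 643 (w = 5 + 638 = 643)
y = 500 (y = (25*10)*2 = 250*2 = 500)
j = 115269/148340 (j = (-310 + ((387 + 443) - 21))/(1737/(-2079) + 643) = (-310 + (830 - 21))/(1737*(-1/2079) + 643) = (-310 + 809)/(-193/231 + 643) = 499/(148340/231) = 499*(231/148340) = 115269/148340 ≈ 0.77706)
y + j = 500 + 115269/148340 = 74285269/148340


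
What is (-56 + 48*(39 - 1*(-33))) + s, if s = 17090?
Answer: 20490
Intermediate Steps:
(-56 + 48*(39 - 1*(-33))) + s = (-56 + 48*(39 - 1*(-33))) + 17090 = (-56 + 48*(39 + 33)) + 17090 = (-56 + 48*72) + 17090 = (-56 + 3456) + 17090 = 3400 + 17090 = 20490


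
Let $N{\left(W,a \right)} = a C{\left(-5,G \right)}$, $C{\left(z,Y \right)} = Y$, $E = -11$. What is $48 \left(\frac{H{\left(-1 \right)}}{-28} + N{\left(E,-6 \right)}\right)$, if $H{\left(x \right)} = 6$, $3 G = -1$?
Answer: $\frac{600}{7} \approx 85.714$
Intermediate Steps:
$G = - \frac{1}{3}$ ($G = \frac{1}{3} \left(-1\right) = - \frac{1}{3} \approx -0.33333$)
$N{\left(W,a \right)} = - \frac{a}{3}$ ($N{\left(W,a \right)} = a \left(- \frac{1}{3}\right) = - \frac{a}{3}$)
$48 \left(\frac{H{\left(-1 \right)}}{-28} + N{\left(E,-6 \right)}\right) = 48 \left(\frac{6}{-28} - -2\right) = 48 \left(6 \left(- \frac{1}{28}\right) + 2\right) = 48 \left(- \frac{3}{14} + 2\right) = 48 \cdot \frac{25}{14} = \frac{600}{7}$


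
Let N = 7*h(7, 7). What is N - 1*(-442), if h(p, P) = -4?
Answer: 414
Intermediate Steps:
N = -28 (N = 7*(-4) = -28)
N - 1*(-442) = -28 - 1*(-442) = -28 + 442 = 414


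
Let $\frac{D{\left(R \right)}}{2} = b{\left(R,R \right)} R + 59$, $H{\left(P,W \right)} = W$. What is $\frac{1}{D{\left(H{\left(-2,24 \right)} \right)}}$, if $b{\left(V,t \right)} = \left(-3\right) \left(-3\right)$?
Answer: $\frac{1}{550} \approx 0.0018182$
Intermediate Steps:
$b{\left(V,t \right)} = 9$
$D{\left(R \right)} = 118 + 18 R$ ($D{\left(R \right)} = 2 \left(9 R + 59\right) = 2 \left(59 + 9 R\right) = 118 + 18 R$)
$\frac{1}{D{\left(H{\left(-2,24 \right)} \right)}} = \frac{1}{118 + 18 \cdot 24} = \frac{1}{118 + 432} = \frac{1}{550}$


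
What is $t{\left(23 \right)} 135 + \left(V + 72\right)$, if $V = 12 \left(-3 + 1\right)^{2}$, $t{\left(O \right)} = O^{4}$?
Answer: $37778655$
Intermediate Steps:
$V = 48$ ($V = 12 \left(-2\right)^{2} = 12 \cdot 4 = 48$)
$t{\left(23 \right)} 135 + \left(V + 72\right) = 23^{4} \cdot 135 + \left(48 + 72\right) = 279841 \cdot 135 + 120 = 37778535 + 120 = 37778655$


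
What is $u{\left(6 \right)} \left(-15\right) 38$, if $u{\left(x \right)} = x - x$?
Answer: $0$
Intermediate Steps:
$u{\left(x \right)} = 0$
$u{\left(6 \right)} \left(-15\right) 38 = 0 \left(-15\right) 38 = 0 \cdot 38 = 0$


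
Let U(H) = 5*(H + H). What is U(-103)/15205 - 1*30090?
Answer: -91503896/3041 ≈ -30090.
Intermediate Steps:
U(H) = 10*H (U(H) = 5*(2*H) = 10*H)
U(-103)/15205 - 1*30090 = (10*(-103))/15205 - 1*30090 = -1030*1/15205 - 30090 = -206/3041 - 30090 = -91503896/3041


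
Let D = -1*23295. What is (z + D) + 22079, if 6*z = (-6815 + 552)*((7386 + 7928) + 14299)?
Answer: -61824505/2 ≈ -3.0912e+7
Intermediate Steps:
D = -23295
z = -61822073/2 (z = ((-6815 + 552)*((7386 + 7928) + 14299))/6 = (-6263*(15314 + 14299))/6 = (-6263*29613)/6 = (1/6)*(-185466219) = -61822073/2 ≈ -3.0911e+7)
(z + D) + 22079 = (-61822073/2 - 23295) + 22079 = -61868663/2 + 22079 = -61824505/2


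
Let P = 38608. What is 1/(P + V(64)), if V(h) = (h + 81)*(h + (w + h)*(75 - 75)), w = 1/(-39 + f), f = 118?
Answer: 1/47888 ≈ 2.0882e-5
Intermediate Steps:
w = 1/79 (w = 1/(-39 + 118) = 1/79 ≈ 0.012658)
V(h) = h*(81 + h) (V(h) = (h + 81)*(h + (1/79 + h)*(75 - 75)) = (81 + h)*(h + (1/79 + h)*0) = (81 + h)*(h + 0) = (81 + h)*h = h*(81 + h))
1/(P + V(64)) = 1/(38608 + 64*(81 + 64)) = 1/(38608 + 64*145) = 1/(38608 + 9280) = 1/47888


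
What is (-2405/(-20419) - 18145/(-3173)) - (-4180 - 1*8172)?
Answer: 42139888276/3409973 ≈ 12358.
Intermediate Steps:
(-2405/(-20419) - 18145/(-3173)) - (-4180 - 1*8172) = (-2405*(-1/20419) - 18145*(-1/3173)) - (-4180 - 8172) = (2405/20419 + 955/167) - 1*(-12352) = 19901780/3409973 + 12352 = 42139888276/3409973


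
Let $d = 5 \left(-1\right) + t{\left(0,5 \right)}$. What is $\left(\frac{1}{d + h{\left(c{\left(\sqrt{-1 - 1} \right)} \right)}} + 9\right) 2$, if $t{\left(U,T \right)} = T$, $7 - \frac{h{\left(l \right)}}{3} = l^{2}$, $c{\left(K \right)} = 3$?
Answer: $\frac{53}{3} \approx 17.667$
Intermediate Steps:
$h{\left(l \right)} = 21 - 3 l^{2}$
$d = 0$ ($d = 5 \left(-1\right) + 5 = -5 + 5 = 0$)
$\left(\frac{1}{d + h{\left(c{\left(\sqrt{-1 - 1} \right)} \right)}} + 9\right) 2 = \left(\frac{1}{0 + \left(21 - 3 \cdot 3^{2}\right)} + 9\right) 2 = \left(\frac{1}{0 + \left(21 - 27\right)} + 9\right) 2 = \left(\frac{1}{0 - 6} + 9\right) 2 = \left(\frac{1}{-6} + 9\right) 2 = \left(- \frac{1}{6} + 9\right) 2 = \frac{53}{6} \cdot 2 = \frac{53}{3}$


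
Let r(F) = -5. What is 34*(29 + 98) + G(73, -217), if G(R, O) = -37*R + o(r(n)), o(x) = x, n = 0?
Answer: 1612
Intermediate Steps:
G(R, O) = -5 - 37*R (G(R, O) = -37*R - 5 = -5 - 37*R)
34*(29 + 98) + G(73, -217) = 34*(29 + 98) + (-5 - 37*73) = 34*127 + (-5 - 2701) = 4318 - 2706 = 1612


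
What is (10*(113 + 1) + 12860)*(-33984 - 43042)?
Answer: -1078364000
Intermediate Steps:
(10*(113 + 1) + 12860)*(-33984 - 43042) = (10*114 + 12860)*(-77026) = (1140 + 12860)*(-77026) = 14000*(-77026) = -1078364000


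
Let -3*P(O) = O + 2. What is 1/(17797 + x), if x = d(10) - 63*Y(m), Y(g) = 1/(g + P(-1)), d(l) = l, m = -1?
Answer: 4/71417 ≈ 5.6009e-5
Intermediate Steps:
P(O) = -2/3 - O/3 (P(O) = -(O + 2)/3 = -(2 + O)/3 = -2/3 - O/3)
Y(g) = 1/(-1/3 + g) (Y(g) = 1/(g + (-2/3 - 1/3*(-1))) = 1/(g + (-2/3 + 1/3)) = 1/(g - 1/3) = 1/(-1/3 + g))
x = 229/4 (x = 10 - 189/(-1 + 3*(-1)) = 10 - 189/(-1 - 3) = 10 - 189/(-4) = 10 - 189*(-1)/4 = 10 - 63*(-3/4) = 10 + 189/4 = 229/4 ≈ 57.250)
1/(17797 + x) = 1/(17797 + 229/4) = 1/(71417/4) = 4/71417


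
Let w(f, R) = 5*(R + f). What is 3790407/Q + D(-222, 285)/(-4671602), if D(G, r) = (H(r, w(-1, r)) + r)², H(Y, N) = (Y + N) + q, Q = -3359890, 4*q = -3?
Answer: -248021967434417/125568550750240 ≈ -1.9752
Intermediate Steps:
q = -¾ (q = (¼)*(-3) = -¾ ≈ -0.75000)
w(f, R) = 5*R + 5*f
H(Y, N) = -¾ + N + Y (H(Y, N) = (Y + N) - ¾ = (N + Y) - ¾ = -¾ + N + Y)
D(G, r) = (-23/4 + 7*r)² (D(G, r) = ((-¾ + (5*r + 5*(-1)) + r) + r)² = ((-¾ + (5*r - 5) + r) + r)² = ((-¾ + (-5 + 5*r) + r) + r)² = ((-23/4 + 6*r) + r)² = (-23/4 + 7*r)²)
3790407/Q + D(-222, 285)/(-4671602) = 3790407/(-3359890) + ((-23 + 28*285)²/16)/(-4671602) = 3790407*(-1/3359890) + ((-23 + 7980)²/16)*(-1/4671602) = -3790407/3359890 + ((1/16)*7957²)*(-1/4671602) = -3790407/3359890 + ((1/16)*63313849)*(-1/4671602) = -3790407/3359890 + (63313849/16)*(-1/4671602) = -3790407/3359890 - 63313849/74745632 = -248021967434417/125568550750240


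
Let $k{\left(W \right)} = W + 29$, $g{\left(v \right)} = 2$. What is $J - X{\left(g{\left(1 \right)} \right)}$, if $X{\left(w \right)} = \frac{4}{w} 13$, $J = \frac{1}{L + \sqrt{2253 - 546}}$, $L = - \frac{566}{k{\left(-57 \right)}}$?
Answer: $- \frac{6620520}{254483} + \frac{196 \sqrt{1707}}{254483} \approx -25.984$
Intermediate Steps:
$k{\left(W \right)} = 29 + W$
$L = \frac{283}{14}$ ($L = - \frac{566}{29 - 57} = - \frac{566}{-28} = \left(-566\right) \left(- \frac{1}{28}\right) = \frac{283}{14} \approx 20.214$)
$J = \frac{1}{\frac{283}{14} + \sqrt{1707}}$ ($J = \frac{1}{\frac{283}{14} + \sqrt{2253 - 546}} = \frac{1}{\frac{283}{14} + \sqrt{1707}} \approx 0.016252$)
$X{\left(w \right)} = \frac{52}{w}$
$J - X{\left(g{\left(1 \right)} \right)} = \left(- \frac{3962}{254483} + \frac{196 \sqrt{1707}}{254483}\right) - \frac{52}{2} = \left(- \frac{3962}{254483} + \frac{196 \sqrt{1707}}{254483}\right) - 52 \cdot \frac{1}{2} = \left(- \frac{3962}{254483} + \frac{196 \sqrt{1707}}{254483}\right) - 26 = - \frac{6620520}{254483} + \frac{196 \sqrt{1707}}{254483}$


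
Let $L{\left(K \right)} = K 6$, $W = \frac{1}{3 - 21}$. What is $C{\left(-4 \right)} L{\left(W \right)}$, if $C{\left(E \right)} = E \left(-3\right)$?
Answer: $-4$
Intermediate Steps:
$C{\left(E \right)} = - 3 E$
$W = - \frac{1}{18}$ ($W = \frac{1}{-18} = - \frac{1}{18} \approx -0.055556$)
$L{\left(K \right)} = 6 K$
$C{\left(-4 \right)} L{\left(W \right)} = \left(-3\right) \left(-4\right) 6 \left(- \frac{1}{18}\right) = 12 \left(- \frac{1}{3}\right) = -4$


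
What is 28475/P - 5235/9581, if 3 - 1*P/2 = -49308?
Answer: -243467195/944897382 ≈ -0.25767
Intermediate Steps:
P = 98622 (P = 6 - 2*(-49308) = 6 + 98616 = 98622)
28475/P - 5235/9581 = 28475/98622 - 5235/9581 = -243467195/944897382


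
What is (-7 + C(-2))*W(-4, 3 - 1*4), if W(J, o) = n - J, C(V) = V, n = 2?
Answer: -54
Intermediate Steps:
W(J, o) = 2 - J
(-7 + C(-2))*W(-4, 3 - 1*4) = (-7 - 2)*(2 - 1*(-4)) = -9*(2 + 4) = -9*6 = -54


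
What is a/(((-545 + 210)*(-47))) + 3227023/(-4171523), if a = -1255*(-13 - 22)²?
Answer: -1292800929852/13136125927 ≈ -98.416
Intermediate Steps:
a = -1537375 (a = -1255*(-35)² = -1255*1225 = -1537375)
a/(((-545 + 210)*(-47))) + 3227023/(-4171523) = -1537375*(-1/(47*(-545 + 210))) + 3227023/(-4171523) = -1537375/((-335*(-47))) + 3227023*(-1/4171523) = -1537375/15745 - 3227023/4171523 = -1537375*1/15745 - 3227023/4171523 = -307475/3149 - 3227023/4171523 = -1292800929852/13136125927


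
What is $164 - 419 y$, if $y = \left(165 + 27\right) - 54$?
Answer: $-57658$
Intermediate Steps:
$y = 138$ ($y = 192 - 54 = 138$)
$164 - 419 y = 164 - 57822 = -57658$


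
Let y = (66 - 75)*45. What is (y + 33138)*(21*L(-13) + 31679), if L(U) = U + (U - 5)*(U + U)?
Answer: 1349712522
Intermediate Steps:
L(U) = U + 2*U*(-5 + U) (L(U) = U + (-5 + U)*(2*U) = U + 2*U*(-5 + U))
y = -405 (y = -9*45 = -405)
(y + 33138)*(21*L(-13) + 31679) = (-405 + 33138)*(21*(-13*(-9 + 2*(-13))) + 31679) = 32733*(21*(-13*(-9 - 26)) + 31679) = 32733*(21*(-13*(-35)) + 31679) = 32733*(21*455 + 31679) = 32733*(9555 + 31679) = 32733*41234 = 1349712522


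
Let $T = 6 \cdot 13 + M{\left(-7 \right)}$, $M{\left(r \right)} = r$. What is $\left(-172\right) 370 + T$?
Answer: $-63569$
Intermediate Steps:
$T = 71$ ($T = 6 \cdot 13 - 7 = 78 - 7 = 71$)
$\left(-172\right) 370 + T = \left(-172\right) 370 + 71 = -63640 + 71 = -63569$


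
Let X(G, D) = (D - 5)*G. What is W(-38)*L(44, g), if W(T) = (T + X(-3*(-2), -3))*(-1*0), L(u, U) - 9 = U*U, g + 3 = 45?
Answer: 0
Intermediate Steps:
g = 42 (g = -3 + 45 = 42)
X(G, D) = G*(-5 + D) (X(G, D) = (-5 + D)*G = G*(-5 + D))
L(u, U) = 9 + U² (L(u, U) = 9 + U*U = 9 + U²)
W(T) = 0 (W(T) = (T + (-3*(-2))*(-5 - 3))*(-1*0) = (T + 6*(-8))*0 = (T - 48)*0 = (-48 + T)*0 = 0)
W(-38)*L(44, g) = 0*(9 + 42²) = 0*(9 + 1764) = 0*1773 = 0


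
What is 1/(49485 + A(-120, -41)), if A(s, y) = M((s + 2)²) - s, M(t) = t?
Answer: 1/63529 ≈ 1.5741e-5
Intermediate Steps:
A(s, y) = (2 + s)² - s (A(s, y) = (s + 2)² - s = (2 + s)² - s)
1/(49485 + A(-120, -41)) = 1/(49485 + ((2 - 120)² - 1*(-120))) = 1/(49485 + ((-118)² + 120)) = 1/(49485 + (13924 + 120)) = 1/(49485 + 14044) = 1/63529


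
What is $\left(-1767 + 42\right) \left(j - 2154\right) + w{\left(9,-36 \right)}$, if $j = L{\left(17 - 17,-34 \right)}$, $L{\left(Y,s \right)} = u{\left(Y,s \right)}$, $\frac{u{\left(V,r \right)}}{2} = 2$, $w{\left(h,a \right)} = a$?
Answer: $3708714$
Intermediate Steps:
$u{\left(V,r \right)} = 4$ ($u{\left(V,r \right)} = 2 \cdot 2 = 4$)
$L{\left(Y,s \right)} = 4$
$j = 4$
$\left(-1767 + 42\right) \left(j - 2154\right) + w{\left(9,-36 \right)} = \left(-1767 + 42\right) \left(4 - 2154\right) - 36 = \left(-1725\right) \left(-2150\right) - 36 = 3708750 - 36 = 3708714$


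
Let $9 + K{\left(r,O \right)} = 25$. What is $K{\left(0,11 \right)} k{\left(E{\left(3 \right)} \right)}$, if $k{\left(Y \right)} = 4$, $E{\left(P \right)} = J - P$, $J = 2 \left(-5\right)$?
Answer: $64$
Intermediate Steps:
$J = -10$
$K{\left(r,O \right)} = 16$ ($K{\left(r,O \right)} = -9 + 25 = 16$)
$E{\left(P \right)} = -10 - P$
$K{\left(0,11 \right)} k{\left(E{\left(3 \right)} \right)} = 16 \cdot 4 = 64$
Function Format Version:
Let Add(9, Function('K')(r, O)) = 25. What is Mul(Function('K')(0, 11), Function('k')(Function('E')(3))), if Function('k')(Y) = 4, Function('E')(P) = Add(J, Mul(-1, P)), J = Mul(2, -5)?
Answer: 64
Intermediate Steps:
J = -10
Function('K')(r, O) = 16 (Function('K')(r, O) = Add(-9, 25) = 16)
Function('E')(P) = Add(-10, Mul(-1, P))
Mul(Function('K')(0, 11), Function('k')(Function('E')(3))) = Mul(16, 4) = 64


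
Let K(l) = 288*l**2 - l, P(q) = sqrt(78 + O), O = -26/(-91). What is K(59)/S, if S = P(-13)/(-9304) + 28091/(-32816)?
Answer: -13735416447479134576/11728754626163 + 492745343278784*sqrt(959)/11728754626163 ≈ -1.1698e+6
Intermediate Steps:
O = 2/7 (O = -26*(-1/91) = 2/7 ≈ 0.28571)
P(q) = 2*sqrt(959)/7 (P(q) = sqrt(78 + 2/7) = sqrt(548/7) = 2*sqrt(959)/7)
S = -4013/4688 - sqrt(959)/32564 (S = (2*sqrt(959)/7)/(-9304) + 28091/(-32816) = (2*sqrt(959)/7)*(-1/9304) + 28091*(-1/32816) = -sqrt(959)/32564 - 4013/4688 = -4013/4688 - sqrt(959)/32564 ≈ -0.85697)
K(l) = -l + 288*l**2
K(59)/S = (59*(-1 + 288*59))/(-4013/4688 - sqrt(959)/32564) = (59*(-1 + 16992))/(-4013/4688 - sqrt(959)/32564) = (59*16991)/(-4013/4688 - sqrt(959)/32564) = 1002469/(-4013/4688 - sqrt(959)/32564)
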